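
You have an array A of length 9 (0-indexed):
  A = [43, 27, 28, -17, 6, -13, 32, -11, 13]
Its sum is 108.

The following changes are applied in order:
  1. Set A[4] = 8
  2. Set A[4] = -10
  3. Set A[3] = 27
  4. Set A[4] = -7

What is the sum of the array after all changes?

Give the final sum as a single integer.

Initial sum: 108
Change 1: A[4] 6 -> 8, delta = 2, sum = 110
Change 2: A[4] 8 -> -10, delta = -18, sum = 92
Change 3: A[3] -17 -> 27, delta = 44, sum = 136
Change 4: A[4] -10 -> -7, delta = 3, sum = 139

Answer: 139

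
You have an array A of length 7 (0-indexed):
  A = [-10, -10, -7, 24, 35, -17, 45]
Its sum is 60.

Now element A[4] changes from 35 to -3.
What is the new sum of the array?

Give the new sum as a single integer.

Answer: 22

Derivation:
Old value at index 4: 35
New value at index 4: -3
Delta = -3 - 35 = -38
New sum = old_sum + delta = 60 + (-38) = 22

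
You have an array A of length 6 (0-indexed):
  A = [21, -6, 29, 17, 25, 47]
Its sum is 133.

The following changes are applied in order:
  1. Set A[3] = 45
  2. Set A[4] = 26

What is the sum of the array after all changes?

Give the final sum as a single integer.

Answer: 162

Derivation:
Initial sum: 133
Change 1: A[3] 17 -> 45, delta = 28, sum = 161
Change 2: A[4] 25 -> 26, delta = 1, sum = 162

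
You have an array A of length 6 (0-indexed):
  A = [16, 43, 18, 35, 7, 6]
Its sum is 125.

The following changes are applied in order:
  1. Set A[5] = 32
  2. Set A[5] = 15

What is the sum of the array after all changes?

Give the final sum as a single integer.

Initial sum: 125
Change 1: A[5] 6 -> 32, delta = 26, sum = 151
Change 2: A[5] 32 -> 15, delta = -17, sum = 134

Answer: 134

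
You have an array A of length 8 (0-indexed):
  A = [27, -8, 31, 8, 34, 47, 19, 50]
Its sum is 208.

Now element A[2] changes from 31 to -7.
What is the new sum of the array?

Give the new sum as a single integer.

Old value at index 2: 31
New value at index 2: -7
Delta = -7 - 31 = -38
New sum = old_sum + delta = 208 + (-38) = 170

Answer: 170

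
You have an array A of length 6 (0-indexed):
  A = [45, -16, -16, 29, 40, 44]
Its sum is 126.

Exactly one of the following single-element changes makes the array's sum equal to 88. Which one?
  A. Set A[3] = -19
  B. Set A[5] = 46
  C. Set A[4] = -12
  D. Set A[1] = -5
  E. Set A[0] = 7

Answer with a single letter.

Option A: A[3] 29->-19, delta=-48, new_sum=126+(-48)=78
Option B: A[5] 44->46, delta=2, new_sum=126+(2)=128
Option C: A[4] 40->-12, delta=-52, new_sum=126+(-52)=74
Option D: A[1] -16->-5, delta=11, new_sum=126+(11)=137
Option E: A[0] 45->7, delta=-38, new_sum=126+(-38)=88 <-- matches target

Answer: E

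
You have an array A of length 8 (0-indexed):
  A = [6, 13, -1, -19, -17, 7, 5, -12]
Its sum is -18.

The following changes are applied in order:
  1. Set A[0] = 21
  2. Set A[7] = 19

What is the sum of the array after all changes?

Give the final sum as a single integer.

Answer: 28

Derivation:
Initial sum: -18
Change 1: A[0] 6 -> 21, delta = 15, sum = -3
Change 2: A[7] -12 -> 19, delta = 31, sum = 28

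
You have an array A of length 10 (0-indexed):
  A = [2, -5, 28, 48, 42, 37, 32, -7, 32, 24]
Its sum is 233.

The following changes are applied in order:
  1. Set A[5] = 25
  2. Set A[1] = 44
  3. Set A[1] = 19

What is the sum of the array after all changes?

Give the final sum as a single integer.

Answer: 245

Derivation:
Initial sum: 233
Change 1: A[5] 37 -> 25, delta = -12, sum = 221
Change 2: A[1] -5 -> 44, delta = 49, sum = 270
Change 3: A[1] 44 -> 19, delta = -25, sum = 245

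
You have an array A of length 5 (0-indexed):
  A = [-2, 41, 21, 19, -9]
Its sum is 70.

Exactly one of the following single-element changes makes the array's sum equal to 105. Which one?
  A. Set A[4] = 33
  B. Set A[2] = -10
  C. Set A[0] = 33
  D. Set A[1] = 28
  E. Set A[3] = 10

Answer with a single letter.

Answer: C

Derivation:
Option A: A[4] -9->33, delta=42, new_sum=70+(42)=112
Option B: A[2] 21->-10, delta=-31, new_sum=70+(-31)=39
Option C: A[0] -2->33, delta=35, new_sum=70+(35)=105 <-- matches target
Option D: A[1] 41->28, delta=-13, new_sum=70+(-13)=57
Option E: A[3] 19->10, delta=-9, new_sum=70+(-9)=61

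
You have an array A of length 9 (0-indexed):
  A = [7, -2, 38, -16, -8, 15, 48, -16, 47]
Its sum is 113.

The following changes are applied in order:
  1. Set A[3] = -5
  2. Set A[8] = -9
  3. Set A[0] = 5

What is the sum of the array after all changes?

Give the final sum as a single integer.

Answer: 66

Derivation:
Initial sum: 113
Change 1: A[3] -16 -> -5, delta = 11, sum = 124
Change 2: A[8] 47 -> -9, delta = -56, sum = 68
Change 3: A[0] 7 -> 5, delta = -2, sum = 66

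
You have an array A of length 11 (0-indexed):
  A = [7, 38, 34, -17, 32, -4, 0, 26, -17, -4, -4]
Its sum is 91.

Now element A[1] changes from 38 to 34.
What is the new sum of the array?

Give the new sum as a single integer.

Old value at index 1: 38
New value at index 1: 34
Delta = 34 - 38 = -4
New sum = old_sum + delta = 91 + (-4) = 87

Answer: 87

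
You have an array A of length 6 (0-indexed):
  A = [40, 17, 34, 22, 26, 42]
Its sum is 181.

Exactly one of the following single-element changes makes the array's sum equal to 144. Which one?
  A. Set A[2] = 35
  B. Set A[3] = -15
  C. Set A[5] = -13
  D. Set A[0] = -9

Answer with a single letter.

Option A: A[2] 34->35, delta=1, new_sum=181+(1)=182
Option B: A[3] 22->-15, delta=-37, new_sum=181+(-37)=144 <-- matches target
Option C: A[5] 42->-13, delta=-55, new_sum=181+(-55)=126
Option D: A[0] 40->-9, delta=-49, new_sum=181+(-49)=132

Answer: B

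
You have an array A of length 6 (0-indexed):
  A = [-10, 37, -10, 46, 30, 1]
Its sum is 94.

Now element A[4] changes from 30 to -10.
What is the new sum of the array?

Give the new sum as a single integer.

Answer: 54

Derivation:
Old value at index 4: 30
New value at index 4: -10
Delta = -10 - 30 = -40
New sum = old_sum + delta = 94 + (-40) = 54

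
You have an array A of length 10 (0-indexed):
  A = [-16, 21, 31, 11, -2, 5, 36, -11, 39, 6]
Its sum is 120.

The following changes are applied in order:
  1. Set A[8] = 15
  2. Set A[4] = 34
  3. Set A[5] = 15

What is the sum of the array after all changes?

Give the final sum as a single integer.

Initial sum: 120
Change 1: A[8] 39 -> 15, delta = -24, sum = 96
Change 2: A[4] -2 -> 34, delta = 36, sum = 132
Change 3: A[5] 5 -> 15, delta = 10, sum = 142

Answer: 142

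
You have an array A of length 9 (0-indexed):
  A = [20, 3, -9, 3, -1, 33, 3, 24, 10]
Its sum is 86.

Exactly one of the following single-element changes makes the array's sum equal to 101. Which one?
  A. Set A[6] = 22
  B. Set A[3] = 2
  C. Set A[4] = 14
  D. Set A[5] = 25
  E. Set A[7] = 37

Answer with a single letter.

Answer: C

Derivation:
Option A: A[6] 3->22, delta=19, new_sum=86+(19)=105
Option B: A[3] 3->2, delta=-1, new_sum=86+(-1)=85
Option C: A[4] -1->14, delta=15, new_sum=86+(15)=101 <-- matches target
Option D: A[5] 33->25, delta=-8, new_sum=86+(-8)=78
Option E: A[7] 24->37, delta=13, new_sum=86+(13)=99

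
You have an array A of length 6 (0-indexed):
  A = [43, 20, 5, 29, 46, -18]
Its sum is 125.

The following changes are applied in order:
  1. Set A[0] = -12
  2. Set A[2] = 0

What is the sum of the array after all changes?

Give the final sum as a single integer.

Answer: 65

Derivation:
Initial sum: 125
Change 1: A[0] 43 -> -12, delta = -55, sum = 70
Change 2: A[2] 5 -> 0, delta = -5, sum = 65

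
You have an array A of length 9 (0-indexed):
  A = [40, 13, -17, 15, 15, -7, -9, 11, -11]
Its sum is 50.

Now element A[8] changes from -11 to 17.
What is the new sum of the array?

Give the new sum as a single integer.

Old value at index 8: -11
New value at index 8: 17
Delta = 17 - -11 = 28
New sum = old_sum + delta = 50 + (28) = 78

Answer: 78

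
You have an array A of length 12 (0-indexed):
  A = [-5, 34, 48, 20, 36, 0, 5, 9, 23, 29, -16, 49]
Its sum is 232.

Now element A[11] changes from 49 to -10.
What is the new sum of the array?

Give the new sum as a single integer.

Answer: 173

Derivation:
Old value at index 11: 49
New value at index 11: -10
Delta = -10 - 49 = -59
New sum = old_sum + delta = 232 + (-59) = 173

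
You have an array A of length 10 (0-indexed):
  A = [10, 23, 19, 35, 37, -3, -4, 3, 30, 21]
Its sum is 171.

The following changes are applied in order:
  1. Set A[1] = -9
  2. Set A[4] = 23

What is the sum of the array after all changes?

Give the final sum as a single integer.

Initial sum: 171
Change 1: A[1] 23 -> -9, delta = -32, sum = 139
Change 2: A[4] 37 -> 23, delta = -14, sum = 125

Answer: 125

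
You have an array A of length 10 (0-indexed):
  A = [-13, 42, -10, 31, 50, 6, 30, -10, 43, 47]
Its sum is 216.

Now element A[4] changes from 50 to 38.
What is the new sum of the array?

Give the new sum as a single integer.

Old value at index 4: 50
New value at index 4: 38
Delta = 38 - 50 = -12
New sum = old_sum + delta = 216 + (-12) = 204

Answer: 204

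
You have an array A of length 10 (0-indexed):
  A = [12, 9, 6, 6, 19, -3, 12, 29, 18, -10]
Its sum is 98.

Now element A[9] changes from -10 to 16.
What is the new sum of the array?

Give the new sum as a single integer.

Old value at index 9: -10
New value at index 9: 16
Delta = 16 - -10 = 26
New sum = old_sum + delta = 98 + (26) = 124

Answer: 124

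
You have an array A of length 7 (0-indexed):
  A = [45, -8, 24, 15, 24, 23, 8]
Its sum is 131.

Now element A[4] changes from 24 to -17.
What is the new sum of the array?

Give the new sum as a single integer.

Answer: 90

Derivation:
Old value at index 4: 24
New value at index 4: -17
Delta = -17 - 24 = -41
New sum = old_sum + delta = 131 + (-41) = 90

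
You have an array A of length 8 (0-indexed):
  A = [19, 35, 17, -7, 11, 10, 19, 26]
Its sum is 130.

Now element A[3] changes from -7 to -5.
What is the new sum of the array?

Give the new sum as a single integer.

Old value at index 3: -7
New value at index 3: -5
Delta = -5 - -7 = 2
New sum = old_sum + delta = 130 + (2) = 132

Answer: 132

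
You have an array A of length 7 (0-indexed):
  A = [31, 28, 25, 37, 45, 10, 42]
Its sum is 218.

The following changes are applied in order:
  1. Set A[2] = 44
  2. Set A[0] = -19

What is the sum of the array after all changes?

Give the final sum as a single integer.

Initial sum: 218
Change 1: A[2] 25 -> 44, delta = 19, sum = 237
Change 2: A[0] 31 -> -19, delta = -50, sum = 187

Answer: 187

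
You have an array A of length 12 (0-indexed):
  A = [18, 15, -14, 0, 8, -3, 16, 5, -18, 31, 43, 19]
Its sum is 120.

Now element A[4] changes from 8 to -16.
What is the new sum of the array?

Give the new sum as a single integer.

Answer: 96

Derivation:
Old value at index 4: 8
New value at index 4: -16
Delta = -16 - 8 = -24
New sum = old_sum + delta = 120 + (-24) = 96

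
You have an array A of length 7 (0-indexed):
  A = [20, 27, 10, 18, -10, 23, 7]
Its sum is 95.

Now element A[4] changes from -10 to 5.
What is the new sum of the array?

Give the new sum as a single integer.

Answer: 110

Derivation:
Old value at index 4: -10
New value at index 4: 5
Delta = 5 - -10 = 15
New sum = old_sum + delta = 95 + (15) = 110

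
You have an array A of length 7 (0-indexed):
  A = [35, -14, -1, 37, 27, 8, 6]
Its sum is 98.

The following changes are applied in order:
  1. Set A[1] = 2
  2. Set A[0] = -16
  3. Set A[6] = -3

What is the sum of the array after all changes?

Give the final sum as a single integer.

Answer: 54

Derivation:
Initial sum: 98
Change 1: A[1] -14 -> 2, delta = 16, sum = 114
Change 2: A[0] 35 -> -16, delta = -51, sum = 63
Change 3: A[6] 6 -> -3, delta = -9, sum = 54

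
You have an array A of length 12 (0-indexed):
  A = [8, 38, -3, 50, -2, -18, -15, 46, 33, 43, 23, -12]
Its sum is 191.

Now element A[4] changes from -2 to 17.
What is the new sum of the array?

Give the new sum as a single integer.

Old value at index 4: -2
New value at index 4: 17
Delta = 17 - -2 = 19
New sum = old_sum + delta = 191 + (19) = 210

Answer: 210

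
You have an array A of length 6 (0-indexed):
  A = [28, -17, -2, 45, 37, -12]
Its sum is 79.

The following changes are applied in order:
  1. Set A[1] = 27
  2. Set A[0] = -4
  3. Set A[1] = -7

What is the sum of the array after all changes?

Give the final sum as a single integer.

Answer: 57

Derivation:
Initial sum: 79
Change 1: A[1] -17 -> 27, delta = 44, sum = 123
Change 2: A[0] 28 -> -4, delta = -32, sum = 91
Change 3: A[1] 27 -> -7, delta = -34, sum = 57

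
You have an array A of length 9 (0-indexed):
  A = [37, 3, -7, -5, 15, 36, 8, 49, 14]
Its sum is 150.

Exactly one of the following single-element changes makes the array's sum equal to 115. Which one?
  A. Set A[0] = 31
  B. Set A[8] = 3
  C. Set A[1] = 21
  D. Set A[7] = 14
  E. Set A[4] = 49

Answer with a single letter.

Option A: A[0] 37->31, delta=-6, new_sum=150+(-6)=144
Option B: A[8] 14->3, delta=-11, new_sum=150+(-11)=139
Option C: A[1] 3->21, delta=18, new_sum=150+(18)=168
Option D: A[7] 49->14, delta=-35, new_sum=150+(-35)=115 <-- matches target
Option E: A[4] 15->49, delta=34, new_sum=150+(34)=184

Answer: D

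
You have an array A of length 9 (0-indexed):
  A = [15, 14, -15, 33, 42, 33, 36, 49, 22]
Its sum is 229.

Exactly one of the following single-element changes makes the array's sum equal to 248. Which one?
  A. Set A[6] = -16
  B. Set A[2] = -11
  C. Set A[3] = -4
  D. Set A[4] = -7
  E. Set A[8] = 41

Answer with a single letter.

Option A: A[6] 36->-16, delta=-52, new_sum=229+(-52)=177
Option B: A[2] -15->-11, delta=4, new_sum=229+(4)=233
Option C: A[3] 33->-4, delta=-37, new_sum=229+(-37)=192
Option D: A[4] 42->-7, delta=-49, new_sum=229+(-49)=180
Option E: A[8] 22->41, delta=19, new_sum=229+(19)=248 <-- matches target

Answer: E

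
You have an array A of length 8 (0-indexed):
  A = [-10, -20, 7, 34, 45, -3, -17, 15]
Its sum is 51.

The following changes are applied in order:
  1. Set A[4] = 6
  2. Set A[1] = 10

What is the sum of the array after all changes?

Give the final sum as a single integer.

Answer: 42

Derivation:
Initial sum: 51
Change 1: A[4] 45 -> 6, delta = -39, sum = 12
Change 2: A[1] -20 -> 10, delta = 30, sum = 42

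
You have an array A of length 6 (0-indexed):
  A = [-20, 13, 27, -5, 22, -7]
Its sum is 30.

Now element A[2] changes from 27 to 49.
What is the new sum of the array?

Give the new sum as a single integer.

Answer: 52

Derivation:
Old value at index 2: 27
New value at index 2: 49
Delta = 49 - 27 = 22
New sum = old_sum + delta = 30 + (22) = 52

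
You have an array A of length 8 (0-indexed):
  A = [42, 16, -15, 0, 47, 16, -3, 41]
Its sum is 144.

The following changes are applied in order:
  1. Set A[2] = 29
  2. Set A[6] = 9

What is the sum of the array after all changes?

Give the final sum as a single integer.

Answer: 200

Derivation:
Initial sum: 144
Change 1: A[2] -15 -> 29, delta = 44, sum = 188
Change 2: A[6] -3 -> 9, delta = 12, sum = 200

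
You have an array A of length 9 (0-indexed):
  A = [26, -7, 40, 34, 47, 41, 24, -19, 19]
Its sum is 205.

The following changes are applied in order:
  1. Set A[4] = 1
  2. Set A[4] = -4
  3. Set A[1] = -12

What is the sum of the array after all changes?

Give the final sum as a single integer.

Initial sum: 205
Change 1: A[4] 47 -> 1, delta = -46, sum = 159
Change 2: A[4] 1 -> -4, delta = -5, sum = 154
Change 3: A[1] -7 -> -12, delta = -5, sum = 149

Answer: 149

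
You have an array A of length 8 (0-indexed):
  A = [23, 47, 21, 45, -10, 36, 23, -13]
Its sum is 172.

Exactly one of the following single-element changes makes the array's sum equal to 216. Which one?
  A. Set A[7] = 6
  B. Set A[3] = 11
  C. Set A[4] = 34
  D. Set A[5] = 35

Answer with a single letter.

Answer: C

Derivation:
Option A: A[7] -13->6, delta=19, new_sum=172+(19)=191
Option B: A[3] 45->11, delta=-34, new_sum=172+(-34)=138
Option C: A[4] -10->34, delta=44, new_sum=172+(44)=216 <-- matches target
Option D: A[5] 36->35, delta=-1, new_sum=172+(-1)=171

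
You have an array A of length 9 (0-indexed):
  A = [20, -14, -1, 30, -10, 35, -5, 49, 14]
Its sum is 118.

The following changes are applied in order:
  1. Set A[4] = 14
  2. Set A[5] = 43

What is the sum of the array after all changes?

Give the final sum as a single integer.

Initial sum: 118
Change 1: A[4] -10 -> 14, delta = 24, sum = 142
Change 2: A[5] 35 -> 43, delta = 8, sum = 150

Answer: 150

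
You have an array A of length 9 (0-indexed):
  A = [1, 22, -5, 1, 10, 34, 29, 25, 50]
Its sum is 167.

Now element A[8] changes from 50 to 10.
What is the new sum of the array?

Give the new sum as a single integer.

Old value at index 8: 50
New value at index 8: 10
Delta = 10 - 50 = -40
New sum = old_sum + delta = 167 + (-40) = 127

Answer: 127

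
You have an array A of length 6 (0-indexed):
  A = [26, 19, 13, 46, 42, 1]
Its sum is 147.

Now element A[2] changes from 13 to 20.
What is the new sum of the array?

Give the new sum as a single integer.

Old value at index 2: 13
New value at index 2: 20
Delta = 20 - 13 = 7
New sum = old_sum + delta = 147 + (7) = 154

Answer: 154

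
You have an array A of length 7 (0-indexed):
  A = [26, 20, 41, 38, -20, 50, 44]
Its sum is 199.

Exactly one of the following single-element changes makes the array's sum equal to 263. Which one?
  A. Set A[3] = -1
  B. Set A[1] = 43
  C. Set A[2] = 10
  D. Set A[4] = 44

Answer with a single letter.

Option A: A[3] 38->-1, delta=-39, new_sum=199+(-39)=160
Option B: A[1] 20->43, delta=23, new_sum=199+(23)=222
Option C: A[2] 41->10, delta=-31, new_sum=199+(-31)=168
Option D: A[4] -20->44, delta=64, new_sum=199+(64)=263 <-- matches target

Answer: D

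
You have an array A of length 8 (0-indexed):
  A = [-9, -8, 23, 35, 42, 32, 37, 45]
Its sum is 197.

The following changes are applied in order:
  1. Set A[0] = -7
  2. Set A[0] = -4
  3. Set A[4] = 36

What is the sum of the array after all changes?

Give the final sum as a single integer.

Answer: 196

Derivation:
Initial sum: 197
Change 1: A[0] -9 -> -7, delta = 2, sum = 199
Change 2: A[0] -7 -> -4, delta = 3, sum = 202
Change 3: A[4] 42 -> 36, delta = -6, sum = 196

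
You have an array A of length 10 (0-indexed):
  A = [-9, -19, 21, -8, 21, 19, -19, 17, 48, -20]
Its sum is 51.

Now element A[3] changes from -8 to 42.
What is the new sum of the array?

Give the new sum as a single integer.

Answer: 101

Derivation:
Old value at index 3: -8
New value at index 3: 42
Delta = 42 - -8 = 50
New sum = old_sum + delta = 51 + (50) = 101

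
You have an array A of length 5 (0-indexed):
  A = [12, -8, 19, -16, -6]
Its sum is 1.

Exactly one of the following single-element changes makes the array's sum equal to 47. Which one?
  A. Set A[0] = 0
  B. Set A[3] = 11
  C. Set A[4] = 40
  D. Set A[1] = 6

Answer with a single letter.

Answer: C

Derivation:
Option A: A[0] 12->0, delta=-12, new_sum=1+(-12)=-11
Option B: A[3] -16->11, delta=27, new_sum=1+(27)=28
Option C: A[4] -6->40, delta=46, new_sum=1+(46)=47 <-- matches target
Option D: A[1] -8->6, delta=14, new_sum=1+(14)=15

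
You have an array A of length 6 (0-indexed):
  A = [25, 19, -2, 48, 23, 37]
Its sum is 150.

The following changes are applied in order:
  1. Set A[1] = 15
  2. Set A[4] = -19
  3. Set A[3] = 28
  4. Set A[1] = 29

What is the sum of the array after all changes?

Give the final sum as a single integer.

Initial sum: 150
Change 1: A[1] 19 -> 15, delta = -4, sum = 146
Change 2: A[4] 23 -> -19, delta = -42, sum = 104
Change 3: A[3] 48 -> 28, delta = -20, sum = 84
Change 4: A[1] 15 -> 29, delta = 14, sum = 98

Answer: 98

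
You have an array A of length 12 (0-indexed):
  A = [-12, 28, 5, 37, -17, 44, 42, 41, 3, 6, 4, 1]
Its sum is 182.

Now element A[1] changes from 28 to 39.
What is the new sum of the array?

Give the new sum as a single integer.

Old value at index 1: 28
New value at index 1: 39
Delta = 39 - 28 = 11
New sum = old_sum + delta = 182 + (11) = 193

Answer: 193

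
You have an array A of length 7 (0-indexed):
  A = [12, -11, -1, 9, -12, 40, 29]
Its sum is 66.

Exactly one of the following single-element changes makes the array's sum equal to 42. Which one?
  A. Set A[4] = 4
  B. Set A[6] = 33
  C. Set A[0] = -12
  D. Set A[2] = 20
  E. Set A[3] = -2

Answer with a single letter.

Answer: C

Derivation:
Option A: A[4] -12->4, delta=16, new_sum=66+(16)=82
Option B: A[6] 29->33, delta=4, new_sum=66+(4)=70
Option C: A[0] 12->-12, delta=-24, new_sum=66+(-24)=42 <-- matches target
Option D: A[2] -1->20, delta=21, new_sum=66+(21)=87
Option E: A[3] 9->-2, delta=-11, new_sum=66+(-11)=55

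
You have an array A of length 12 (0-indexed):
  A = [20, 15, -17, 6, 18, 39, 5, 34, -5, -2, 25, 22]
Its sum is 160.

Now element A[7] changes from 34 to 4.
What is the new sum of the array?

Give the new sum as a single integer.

Answer: 130

Derivation:
Old value at index 7: 34
New value at index 7: 4
Delta = 4 - 34 = -30
New sum = old_sum + delta = 160 + (-30) = 130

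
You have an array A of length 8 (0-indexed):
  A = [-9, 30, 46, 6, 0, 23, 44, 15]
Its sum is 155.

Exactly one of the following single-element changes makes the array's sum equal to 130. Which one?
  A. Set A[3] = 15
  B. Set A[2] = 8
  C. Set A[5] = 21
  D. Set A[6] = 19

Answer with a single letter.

Answer: D

Derivation:
Option A: A[3] 6->15, delta=9, new_sum=155+(9)=164
Option B: A[2] 46->8, delta=-38, new_sum=155+(-38)=117
Option C: A[5] 23->21, delta=-2, new_sum=155+(-2)=153
Option D: A[6] 44->19, delta=-25, new_sum=155+(-25)=130 <-- matches target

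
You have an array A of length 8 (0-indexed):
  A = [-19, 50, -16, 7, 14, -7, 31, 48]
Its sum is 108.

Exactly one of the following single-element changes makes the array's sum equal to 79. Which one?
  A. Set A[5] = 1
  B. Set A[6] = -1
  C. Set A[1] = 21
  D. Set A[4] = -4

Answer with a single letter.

Option A: A[5] -7->1, delta=8, new_sum=108+(8)=116
Option B: A[6] 31->-1, delta=-32, new_sum=108+(-32)=76
Option C: A[1] 50->21, delta=-29, new_sum=108+(-29)=79 <-- matches target
Option D: A[4] 14->-4, delta=-18, new_sum=108+(-18)=90

Answer: C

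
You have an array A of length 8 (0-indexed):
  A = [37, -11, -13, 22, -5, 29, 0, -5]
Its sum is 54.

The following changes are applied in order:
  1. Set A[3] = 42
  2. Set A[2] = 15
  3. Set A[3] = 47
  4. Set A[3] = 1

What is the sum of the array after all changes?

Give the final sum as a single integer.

Answer: 61

Derivation:
Initial sum: 54
Change 1: A[3] 22 -> 42, delta = 20, sum = 74
Change 2: A[2] -13 -> 15, delta = 28, sum = 102
Change 3: A[3] 42 -> 47, delta = 5, sum = 107
Change 4: A[3] 47 -> 1, delta = -46, sum = 61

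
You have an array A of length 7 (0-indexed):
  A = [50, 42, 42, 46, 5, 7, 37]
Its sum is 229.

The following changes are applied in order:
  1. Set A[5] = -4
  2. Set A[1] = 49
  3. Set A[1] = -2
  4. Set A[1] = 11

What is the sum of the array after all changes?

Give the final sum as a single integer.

Initial sum: 229
Change 1: A[5] 7 -> -4, delta = -11, sum = 218
Change 2: A[1] 42 -> 49, delta = 7, sum = 225
Change 3: A[1] 49 -> -2, delta = -51, sum = 174
Change 4: A[1] -2 -> 11, delta = 13, sum = 187

Answer: 187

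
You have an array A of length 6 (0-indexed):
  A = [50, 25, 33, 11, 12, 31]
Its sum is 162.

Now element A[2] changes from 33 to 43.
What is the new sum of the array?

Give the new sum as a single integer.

Answer: 172

Derivation:
Old value at index 2: 33
New value at index 2: 43
Delta = 43 - 33 = 10
New sum = old_sum + delta = 162 + (10) = 172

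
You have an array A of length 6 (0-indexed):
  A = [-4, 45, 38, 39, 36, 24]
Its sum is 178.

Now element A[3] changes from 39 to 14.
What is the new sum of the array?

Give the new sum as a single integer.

Old value at index 3: 39
New value at index 3: 14
Delta = 14 - 39 = -25
New sum = old_sum + delta = 178 + (-25) = 153

Answer: 153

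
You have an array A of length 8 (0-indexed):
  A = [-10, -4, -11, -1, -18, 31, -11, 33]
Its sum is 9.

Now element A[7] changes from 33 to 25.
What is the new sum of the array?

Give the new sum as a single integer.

Old value at index 7: 33
New value at index 7: 25
Delta = 25 - 33 = -8
New sum = old_sum + delta = 9 + (-8) = 1

Answer: 1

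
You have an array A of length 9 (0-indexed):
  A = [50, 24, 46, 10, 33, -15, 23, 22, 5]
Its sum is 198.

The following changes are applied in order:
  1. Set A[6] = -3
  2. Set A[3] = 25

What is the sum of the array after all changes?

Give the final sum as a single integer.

Initial sum: 198
Change 1: A[6] 23 -> -3, delta = -26, sum = 172
Change 2: A[3] 10 -> 25, delta = 15, sum = 187

Answer: 187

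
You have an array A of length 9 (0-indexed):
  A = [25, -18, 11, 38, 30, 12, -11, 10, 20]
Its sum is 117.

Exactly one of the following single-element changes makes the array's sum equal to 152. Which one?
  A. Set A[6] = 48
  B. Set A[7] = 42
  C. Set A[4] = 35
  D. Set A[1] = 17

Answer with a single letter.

Option A: A[6] -11->48, delta=59, new_sum=117+(59)=176
Option B: A[7] 10->42, delta=32, new_sum=117+(32)=149
Option C: A[4] 30->35, delta=5, new_sum=117+(5)=122
Option D: A[1] -18->17, delta=35, new_sum=117+(35)=152 <-- matches target

Answer: D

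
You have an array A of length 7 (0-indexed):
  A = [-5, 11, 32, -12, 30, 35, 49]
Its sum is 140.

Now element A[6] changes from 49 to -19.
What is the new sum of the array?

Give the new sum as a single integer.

Old value at index 6: 49
New value at index 6: -19
Delta = -19 - 49 = -68
New sum = old_sum + delta = 140 + (-68) = 72

Answer: 72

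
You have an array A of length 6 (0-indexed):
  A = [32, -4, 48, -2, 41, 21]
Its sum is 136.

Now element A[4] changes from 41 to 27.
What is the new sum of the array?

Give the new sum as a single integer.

Answer: 122

Derivation:
Old value at index 4: 41
New value at index 4: 27
Delta = 27 - 41 = -14
New sum = old_sum + delta = 136 + (-14) = 122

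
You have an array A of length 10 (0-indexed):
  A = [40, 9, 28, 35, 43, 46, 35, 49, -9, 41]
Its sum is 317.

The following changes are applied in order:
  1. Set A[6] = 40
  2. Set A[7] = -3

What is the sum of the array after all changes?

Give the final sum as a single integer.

Answer: 270

Derivation:
Initial sum: 317
Change 1: A[6] 35 -> 40, delta = 5, sum = 322
Change 2: A[7] 49 -> -3, delta = -52, sum = 270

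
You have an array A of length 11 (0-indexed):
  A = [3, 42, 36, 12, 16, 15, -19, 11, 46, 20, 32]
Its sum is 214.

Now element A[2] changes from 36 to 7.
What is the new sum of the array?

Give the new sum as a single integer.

Old value at index 2: 36
New value at index 2: 7
Delta = 7 - 36 = -29
New sum = old_sum + delta = 214 + (-29) = 185

Answer: 185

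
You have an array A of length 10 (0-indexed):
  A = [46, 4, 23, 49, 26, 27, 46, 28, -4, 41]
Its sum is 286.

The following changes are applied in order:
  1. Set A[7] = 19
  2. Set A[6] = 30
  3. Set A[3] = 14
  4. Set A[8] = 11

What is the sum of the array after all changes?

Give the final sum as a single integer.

Answer: 241

Derivation:
Initial sum: 286
Change 1: A[7] 28 -> 19, delta = -9, sum = 277
Change 2: A[6] 46 -> 30, delta = -16, sum = 261
Change 3: A[3] 49 -> 14, delta = -35, sum = 226
Change 4: A[8] -4 -> 11, delta = 15, sum = 241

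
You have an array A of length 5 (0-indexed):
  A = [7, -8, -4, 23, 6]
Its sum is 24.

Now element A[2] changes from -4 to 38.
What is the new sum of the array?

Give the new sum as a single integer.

Old value at index 2: -4
New value at index 2: 38
Delta = 38 - -4 = 42
New sum = old_sum + delta = 24 + (42) = 66

Answer: 66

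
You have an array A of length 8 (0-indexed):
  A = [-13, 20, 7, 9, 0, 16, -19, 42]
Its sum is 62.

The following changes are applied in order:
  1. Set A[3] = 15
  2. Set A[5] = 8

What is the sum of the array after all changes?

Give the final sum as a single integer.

Answer: 60

Derivation:
Initial sum: 62
Change 1: A[3] 9 -> 15, delta = 6, sum = 68
Change 2: A[5] 16 -> 8, delta = -8, sum = 60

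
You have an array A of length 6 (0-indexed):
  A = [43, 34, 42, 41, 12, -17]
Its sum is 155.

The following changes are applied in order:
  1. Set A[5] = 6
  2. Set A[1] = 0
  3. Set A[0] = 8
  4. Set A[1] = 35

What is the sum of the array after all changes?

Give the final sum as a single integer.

Initial sum: 155
Change 1: A[5] -17 -> 6, delta = 23, sum = 178
Change 2: A[1] 34 -> 0, delta = -34, sum = 144
Change 3: A[0] 43 -> 8, delta = -35, sum = 109
Change 4: A[1] 0 -> 35, delta = 35, sum = 144

Answer: 144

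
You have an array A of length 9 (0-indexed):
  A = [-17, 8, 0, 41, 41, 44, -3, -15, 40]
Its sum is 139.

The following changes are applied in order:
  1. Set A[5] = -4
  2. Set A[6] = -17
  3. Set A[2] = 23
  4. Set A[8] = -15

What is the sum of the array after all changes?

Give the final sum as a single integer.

Answer: 45

Derivation:
Initial sum: 139
Change 1: A[5] 44 -> -4, delta = -48, sum = 91
Change 2: A[6] -3 -> -17, delta = -14, sum = 77
Change 3: A[2] 0 -> 23, delta = 23, sum = 100
Change 4: A[8] 40 -> -15, delta = -55, sum = 45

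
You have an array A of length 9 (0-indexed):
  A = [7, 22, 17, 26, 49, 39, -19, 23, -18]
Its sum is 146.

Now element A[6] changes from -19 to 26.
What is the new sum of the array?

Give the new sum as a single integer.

Old value at index 6: -19
New value at index 6: 26
Delta = 26 - -19 = 45
New sum = old_sum + delta = 146 + (45) = 191

Answer: 191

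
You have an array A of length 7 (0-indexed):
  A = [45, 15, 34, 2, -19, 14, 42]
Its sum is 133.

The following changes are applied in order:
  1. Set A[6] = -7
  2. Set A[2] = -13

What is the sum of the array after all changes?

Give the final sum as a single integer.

Answer: 37

Derivation:
Initial sum: 133
Change 1: A[6] 42 -> -7, delta = -49, sum = 84
Change 2: A[2] 34 -> -13, delta = -47, sum = 37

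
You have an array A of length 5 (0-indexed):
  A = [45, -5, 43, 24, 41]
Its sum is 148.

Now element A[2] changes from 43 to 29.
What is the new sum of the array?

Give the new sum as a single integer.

Answer: 134

Derivation:
Old value at index 2: 43
New value at index 2: 29
Delta = 29 - 43 = -14
New sum = old_sum + delta = 148 + (-14) = 134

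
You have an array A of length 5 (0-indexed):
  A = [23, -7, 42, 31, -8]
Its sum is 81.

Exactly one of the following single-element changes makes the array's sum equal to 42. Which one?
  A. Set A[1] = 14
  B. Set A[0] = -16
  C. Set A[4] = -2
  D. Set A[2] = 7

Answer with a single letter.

Answer: B

Derivation:
Option A: A[1] -7->14, delta=21, new_sum=81+(21)=102
Option B: A[0] 23->-16, delta=-39, new_sum=81+(-39)=42 <-- matches target
Option C: A[4] -8->-2, delta=6, new_sum=81+(6)=87
Option D: A[2] 42->7, delta=-35, new_sum=81+(-35)=46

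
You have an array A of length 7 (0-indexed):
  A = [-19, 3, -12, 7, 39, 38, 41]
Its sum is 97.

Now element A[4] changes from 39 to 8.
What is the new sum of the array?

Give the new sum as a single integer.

Answer: 66

Derivation:
Old value at index 4: 39
New value at index 4: 8
Delta = 8 - 39 = -31
New sum = old_sum + delta = 97 + (-31) = 66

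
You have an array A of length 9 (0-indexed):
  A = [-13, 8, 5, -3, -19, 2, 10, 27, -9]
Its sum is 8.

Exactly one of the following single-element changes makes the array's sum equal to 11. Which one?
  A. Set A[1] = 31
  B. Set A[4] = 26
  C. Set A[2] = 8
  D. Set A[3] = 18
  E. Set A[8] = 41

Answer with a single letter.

Option A: A[1] 8->31, delta=23, new_sum=8+(23)=31
Option B: A[4] -19->26, delta=45, new_sum=8+(45)=53
Option C: A[2] 5->8, delta=3, new_sum=8+(3)=11 <-- matches target
Option D: A[3] -3->18, delta=21, new_sum=8+(21)=29
Option E: A[8] -9->41, delta=50, new_sum=8+(50)=58

Answer: C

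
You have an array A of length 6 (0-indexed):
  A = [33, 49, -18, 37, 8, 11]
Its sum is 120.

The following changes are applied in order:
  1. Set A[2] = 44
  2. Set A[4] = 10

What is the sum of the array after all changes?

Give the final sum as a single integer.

Answer: 184

Derivation:
Initial sum: 120
Change 1: A[2] -18 -> 44, delta = 62, sum = 182
Change 2: A[4] 8 -> 10, delta = 2, sum = 184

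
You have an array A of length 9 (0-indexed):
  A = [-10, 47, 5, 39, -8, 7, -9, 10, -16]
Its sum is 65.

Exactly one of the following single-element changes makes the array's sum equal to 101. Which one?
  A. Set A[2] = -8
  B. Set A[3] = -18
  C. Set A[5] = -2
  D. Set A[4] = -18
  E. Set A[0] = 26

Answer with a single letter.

Answer: E

Derivation:
Option A: A[2] 5->-8, delta=-13, new_sum=65+(-13)=52
Option B: A[3] 39->-18, delta=-57, new_sum=65+(-57)=8
Option C: A[5] 7->-2, delta=-9, new_sum=65+(-9)=56
Option D: A[4] -8->-18, delta=-10, new_sum=65+(-10)=55
Option E: A[0] -10->26, delta=36, new_sum=65+(36)=101 <-- matches target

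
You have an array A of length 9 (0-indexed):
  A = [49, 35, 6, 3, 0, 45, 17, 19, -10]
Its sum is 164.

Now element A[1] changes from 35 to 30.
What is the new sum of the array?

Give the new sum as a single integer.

Old value at index 1: 35
New value at index 1: 30
Delta = 30 - 35 = -5
New sum = old_sum + delta = 164 + (-5) = 159

Answer: 159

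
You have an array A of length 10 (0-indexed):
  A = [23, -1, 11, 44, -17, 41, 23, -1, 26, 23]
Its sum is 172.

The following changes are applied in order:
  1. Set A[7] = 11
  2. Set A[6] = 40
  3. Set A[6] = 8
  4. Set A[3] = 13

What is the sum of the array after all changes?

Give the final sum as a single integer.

Answer: 138

Derivation:
Initial sum: 172
Change 1: A[7] -1 -> 11, delta = 12, sum = 184
Change 2: A[6] 23 -> 40, delta = 17, sum = 201
Change 3: A[6] 40 -> 8, delta = -32, sum = 169
Change 4: A[3] 44 -> 13, delta = -31, sum = 138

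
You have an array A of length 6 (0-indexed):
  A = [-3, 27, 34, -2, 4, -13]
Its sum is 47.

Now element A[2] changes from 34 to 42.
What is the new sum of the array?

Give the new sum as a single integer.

Old value at index 2: 34
New value at index 2: 42
Delta = 42 - 34 = 8
New sum = old_sum + delta = 47 + (8) = 55

Answer: 55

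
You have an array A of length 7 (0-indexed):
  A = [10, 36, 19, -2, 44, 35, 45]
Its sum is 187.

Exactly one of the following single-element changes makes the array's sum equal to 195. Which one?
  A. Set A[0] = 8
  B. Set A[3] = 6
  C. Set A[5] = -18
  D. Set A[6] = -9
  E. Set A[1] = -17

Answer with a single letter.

Option A: A[0] 10->8, delta=-2, new_sum=187+(-2)=185
Option B: A[3] -2->6, delta=8, new_sum=187+(8)=195 <-- matches target
Option C: A[5] 35->-18, delta=-53, new_sum=187+(-53)=134
Option D: A[6] 45->-9, delta=-54, new_sum=187+(-54)=133
Option E: A[1] 36->-17, delta=-53, new_sum=187+(-53)=134

Answer: B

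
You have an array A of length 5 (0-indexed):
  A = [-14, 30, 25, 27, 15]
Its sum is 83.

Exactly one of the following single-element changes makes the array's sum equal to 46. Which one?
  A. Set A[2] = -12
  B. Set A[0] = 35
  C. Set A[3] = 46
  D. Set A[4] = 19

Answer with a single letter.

Answer: A

Derivation:
Option A: A[2] 25->-12, delta=-37, new_sum=83+(-37)=46 <-- matches target
Option B: A[0] -14->35, delta=49, new_sum=83+(49)=132
Option C: A[3] 27->46, delta=19, new_sum=83+(19)=102
Option D: A[4] 15->19, delta=4, new_sum=83+(4)=87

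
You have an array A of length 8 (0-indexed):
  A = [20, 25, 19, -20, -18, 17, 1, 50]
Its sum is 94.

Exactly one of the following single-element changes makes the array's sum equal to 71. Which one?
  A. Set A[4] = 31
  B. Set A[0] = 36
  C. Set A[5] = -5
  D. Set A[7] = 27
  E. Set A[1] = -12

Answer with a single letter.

Option A: A[4] -18->31, delta=49, new_sum=94+(49)=143
Option B: A[0] 20->36, delta=16, new_sum=94+(16)=110
Option C: A[5] 17->-5, delta=-22, new_sum=94+(-22)=72
Option D: A[7] 50->27, delta=-23, new_sum=94+(-23)=71 <-- matches target
Option E: A[1] 25->-12, delta=-37, new_sum=94+(-37)=57

Answer: D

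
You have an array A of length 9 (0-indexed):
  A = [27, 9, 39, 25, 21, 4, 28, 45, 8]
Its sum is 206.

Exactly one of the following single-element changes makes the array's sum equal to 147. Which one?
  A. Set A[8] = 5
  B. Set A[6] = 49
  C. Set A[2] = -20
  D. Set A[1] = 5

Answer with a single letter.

Option A: A[8] 8->5, delta=-3, new_sum=206+(-3)=203
Option B: A[6] 28->49, delta=21, new_sum=206+(21)=227
Option C: A[2] 39->-20, delta=-59, new_sum=206+(-59)=147 <-- matches target
Option D: A[1] 9->5, delta=-4, new_sum=206+(-4)=202

Answer: C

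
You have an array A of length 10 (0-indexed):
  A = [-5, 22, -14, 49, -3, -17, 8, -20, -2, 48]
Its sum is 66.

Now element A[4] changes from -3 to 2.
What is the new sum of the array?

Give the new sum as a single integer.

Old value at index 4: -3
New value at index 4: 2
Delta = 2 - -3 = 5
New sum = old_sum + delta = 66 + (5) = 71

Answer: 71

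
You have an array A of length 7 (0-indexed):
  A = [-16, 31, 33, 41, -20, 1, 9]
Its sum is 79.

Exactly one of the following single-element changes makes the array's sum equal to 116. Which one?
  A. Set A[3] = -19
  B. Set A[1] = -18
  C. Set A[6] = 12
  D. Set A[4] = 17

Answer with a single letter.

Option A: A[3] 41->-19, delta=-60, new_sum=79+(-60)=19
Option B: A[1] 31->-18, delta=-49, new_sum=79+(-49)=30
Option C: A[6] 9->12, delta=3, new_sum=79+(3)=82
Option D: A[4] -20->17, delta=37, new_sum=79+(37)=116 <-- matches target

Answer: D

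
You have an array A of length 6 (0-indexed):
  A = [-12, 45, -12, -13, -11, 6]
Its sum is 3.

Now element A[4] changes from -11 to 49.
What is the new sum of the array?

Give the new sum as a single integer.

Answer: 63

Derivation:
Old value at index 4: -11
New value at index 4: 49
Delta = 49 - -11 = 60
New sum = old_sum + delta = 3 + (60) = 63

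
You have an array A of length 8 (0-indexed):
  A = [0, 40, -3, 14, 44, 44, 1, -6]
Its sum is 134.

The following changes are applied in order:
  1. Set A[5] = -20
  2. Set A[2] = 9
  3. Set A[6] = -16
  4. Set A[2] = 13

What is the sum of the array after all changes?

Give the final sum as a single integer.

Initial sum: 134
Change 1: A[5] 44 -> -20, delta = -64, sum = 70
Change 2: A[2] -3 -> 9, delta = 12, sum = 82
Change 3: A[6] 1 -> -16, delta = -17, sum = 65
Change 4: A[2] 9 -> 13, delta = 4, sum = 69

Answer: 69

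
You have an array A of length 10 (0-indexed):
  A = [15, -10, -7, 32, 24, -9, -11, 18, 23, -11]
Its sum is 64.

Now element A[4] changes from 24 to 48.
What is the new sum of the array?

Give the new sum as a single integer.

Answer: 88

Derivation:
Old value at index 4: 24
New value at index 4: 48
Delta = 48 - 24 = 24
New sum = old_sum + delta = 64 + (24) = 88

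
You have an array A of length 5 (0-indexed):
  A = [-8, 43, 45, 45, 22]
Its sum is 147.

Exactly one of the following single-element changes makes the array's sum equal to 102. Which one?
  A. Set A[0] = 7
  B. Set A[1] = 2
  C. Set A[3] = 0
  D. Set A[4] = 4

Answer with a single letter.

Option A: A[0] -8->7, delta=15, new_sum=147+(15)=162
Option B: A[1] 43->2, delta=-41, new_sum=147+(-41)=106
Option C: A[3] 45->0, delta=-45, new_sum=147+(-45)=102 <-- matches target
Option D: A[4] 22->4, delta=-18, new_sum=147+(-18)=129

Answer: C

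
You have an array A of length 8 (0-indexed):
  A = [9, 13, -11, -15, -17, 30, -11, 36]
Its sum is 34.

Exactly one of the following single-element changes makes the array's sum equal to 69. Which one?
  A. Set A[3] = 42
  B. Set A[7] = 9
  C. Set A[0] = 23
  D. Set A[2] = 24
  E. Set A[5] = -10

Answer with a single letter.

Option A: A[3] -15->42, delta=57, new_sum=34+(57)=91
Option B: A[7] 36->9, delta=-27, new_sum=34+(-27)=7
Option C: A[0] 9->23, delta=14, new_sum=34+(14)=48
Option D: A[2] -11->24, delta=35, new_sum=34+(35)=69 <-- matches target
Option E: A[5] 30->-10, delta=-40, new_sum=34+(-40)=-6

Answer: D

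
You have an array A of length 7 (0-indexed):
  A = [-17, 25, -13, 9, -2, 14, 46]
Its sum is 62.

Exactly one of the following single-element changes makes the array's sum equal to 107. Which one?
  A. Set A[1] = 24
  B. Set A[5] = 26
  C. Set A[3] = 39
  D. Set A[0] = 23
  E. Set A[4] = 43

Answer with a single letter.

Option A: A[1] 25->24, delta=-1, new_sum=62+(-1)=61
Option B: A[5] 14->26, delta=12, new_sum=62+(12)=74
Option C: A[3] 9->39, delta=30, new_sum=62+(30)=92
Option D: A[0] -17->23, delta=40, new_sum=62+(40)=102
Option E: A[4] -2->43, delta=45, new_sum=62+(45)=107 <-- matches target

Answer: E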